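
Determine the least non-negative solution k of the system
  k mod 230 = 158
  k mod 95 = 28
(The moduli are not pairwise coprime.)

Combine the congruences pairwise.
gcd(230, 95) = 5 and 5 | (28 − 158), so the pair is consistent; merging gives k ≡ 2688 (mod 4370), where 4370 = lcm(230, 95).
The solution is unique modulo lcm(230, 95) = 4370.

2688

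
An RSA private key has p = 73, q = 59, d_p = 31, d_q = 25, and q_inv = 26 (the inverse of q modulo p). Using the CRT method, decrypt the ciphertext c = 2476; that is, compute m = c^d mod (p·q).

m₁ = c^(d_p) mod p: c ≡ 67 (mod 73), and 67^31 mod 73 = 48.
m₂ = c^(d_q) mod q: c ≡ 57 (mod 59), and 57^25 mod 59 = 48.
h = q_inv·(m₁ − m₂) mod p = 26·(48 − 48) mod 73 = 0.
m = m₂ + h·q = 48 + 0·59 = 48.

48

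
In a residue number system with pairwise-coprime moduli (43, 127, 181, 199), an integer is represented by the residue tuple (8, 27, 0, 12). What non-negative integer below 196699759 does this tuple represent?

The moduli are pairwise coprime; N = 43·127·181·199 = 196699759.
N/43 = 4574413; 4574413 ≡ 30 (mod 43); 30·33 ≡ 1, so inverse 33.
N/127 = 1548817; 1548817 ≡ 52 (mod 127); 52·22 ≡ 1, so inverse 22.
N/181 = 1086739; 1086739 ≡ 15 (mod 181); 15·169 ≡ 1, so inverse 169.
N/199 = 988441; 988441 ≡ 8 (mod 199); 8·25 ≡ 1, so inverse 25.
x ≡ 8·4574413·33 + 27·1548817·22 + 0·1086739·169 + 12·988441·25 = 2424174630.
2424174630 mod 196699759 = 63777522.

63777522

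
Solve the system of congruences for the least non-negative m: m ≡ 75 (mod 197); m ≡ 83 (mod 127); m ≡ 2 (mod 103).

The moduli are pairwise coprime; N = 197·127·103 = 2576957.
N/197 = 13081; 13081 ≡ 79 (mod 197); 79·5 ≡ 1, so inverse 5.
N/127 = 20291; 20291 ≡ 98 (mod 127); 98·35 ≡ 1, so inverse 35.
N/103 = 25019; 25019 ≡ 93 (mod 103); 93·72 ≡ 1, so inverse 72.
m ≡ 75·13081·5 + 83·20291·35 + 2·25019·72 = 67453466.
67453466 mod 2576957 = 452584.

452584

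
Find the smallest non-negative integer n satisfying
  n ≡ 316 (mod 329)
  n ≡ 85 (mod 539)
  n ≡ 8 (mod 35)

119743

gcd(329, 539) = 7 and 7 | (85 − 316), so the pair is consistent; merging gives n ≡ 18411 (mod 25333), where 25333 = lcm(329, 539).
gcd(25333, 35) = 7 and 7 | (8 − 18411), so the pair is consistent; merging gives n ≡ 119743 (mod 126665), where 126665 = lcm(25333, 35).
The solution is unique modulo lcm(329, 539, 35) = 126665.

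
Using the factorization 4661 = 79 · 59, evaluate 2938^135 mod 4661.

2002

Mod 79: 2938 ≡ 15; by Fermat, exponent reduces to 135 mod 78 = 57; 15^57 ≡ 27 (mod 79).
Mod 59: 2938 ≡ 47; by Fermat, exponent reduces to 135 mod 58 = 19; 47^19 ≡ 55 (mod 59).
Combine by CRT: x ≡ 27 (mod 79), x ≡ 55 (mod 59) ⇒ x ≡ 2002 (mod 4661).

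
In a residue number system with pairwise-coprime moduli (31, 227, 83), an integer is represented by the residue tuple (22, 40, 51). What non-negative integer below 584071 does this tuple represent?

160075

The moduli are pairwise coprime; N = 31·227·83 = 584071.
N/31 = 18841; 18841 ≡ 24 (mod 31); 24·22 ≡ 1, so inverse 22.
N/227 = 2573; 2573 ≡ 76 (mod 227); 76·3 ≡ 1, so inverse 3.
N/83 = 7037; 7037 ≡ 65 (mod 83); 65·23 ≡ 1, so inverse 23.
x ≡ 22·18841·22 + 40·2573·3 + 51·7037·23 = 17682205.
17682205 mod 584071 = 160075.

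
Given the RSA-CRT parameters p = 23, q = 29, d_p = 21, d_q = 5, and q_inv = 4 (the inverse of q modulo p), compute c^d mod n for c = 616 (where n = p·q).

538

m₁ = c^(d_p) mod p: c ≡ 18 (mod 23), and 18^21 mod 23 = 9.
m₂ = c^(d_q) mod q: c ≡ 7 (mod 29), and 7^5 mod 29 = 16.
h = q_inv·(m₁ − m₂) mod p = 4·(9 − 16) mod 23 = 18.
m = m₂ + h·q = 16 + 18·29 = 538.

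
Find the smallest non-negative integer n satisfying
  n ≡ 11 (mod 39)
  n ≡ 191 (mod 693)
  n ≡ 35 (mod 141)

302339

gcd(39, 693) = 3 and 3 | (191 − 11), so the pair is consistent; merging gives n ≡ 5042 (mod 9009), where 9009 = lcm(39, 693).
gcd(9009, 141) = 3 and 3 | (35 − 5042), so the pair is consistent; merging gives n ≡ 302339 (mod 423423), where 423423 = lcm(9009, 141).
The solution is unique modulo lcm(39, 693, 141) = 423423.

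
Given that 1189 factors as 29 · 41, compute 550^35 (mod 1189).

202

Mod 29: 550 ≡ 28; by Fermat, exponent reduces to 35 mod 28 = 7; 28^7 ≡ 28 (mod 29).
Mod 41: 550 ≡ 17; 17^35 ≡ 38 (mod 41).
Combine by CRT: x ≡ 28 (mod 29), x ≡ 38 (mod 41) ⇒ x ≡ 202 (mod 1189).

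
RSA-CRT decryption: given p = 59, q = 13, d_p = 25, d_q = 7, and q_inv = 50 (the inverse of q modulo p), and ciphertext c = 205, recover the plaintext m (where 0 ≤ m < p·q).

m₁ = c^(d_p) mod p: c ≡ 28 (mod 59), and 28^25 mod 59 = 49.
m₂ = c^(d_q) mod q: c ≡ 10 (mod 13), and 10^7 mod 13 = 10.
h = q_inv·(m₁ − m₂) mod p = 50·(49 − 10) mod 59 = 3.
m = m₂ + h·q = 10 + 3·13 = 49.

49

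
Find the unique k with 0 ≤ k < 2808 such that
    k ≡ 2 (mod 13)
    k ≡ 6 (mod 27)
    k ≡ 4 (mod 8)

Combine the congruences pairwise.
From k ≡ 2 (mod 13) write k = 2 + 13t. Substituting into k ≡ 6 (mod 27) gives 13t ≡ 4 (mod 27), and since 13⁻¹ ≡ 25 (mod 27), t ≡ 19. Hence k ≡ 2 + 13·19 = 249 (mod 351).
From k ≡ 249 (mod 351) write k = 249 + 351t. Substituting into k ≡ 4 (mod 8) gives 351t ≡ 3 (mod 8), and since 7⁻¹ ≡ 7 (mod 8), t ≡ 5. Hence k ≡ 249 + 351·5 = 2004 (mod 2808).

2004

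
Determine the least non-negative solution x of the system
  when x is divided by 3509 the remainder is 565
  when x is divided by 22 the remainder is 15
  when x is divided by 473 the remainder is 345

63727

Combine the congruences pairwise.
gcd(3509, 22) = 11 and 11 | (15 − 565), so the pair is consistent; merging gives x ≡ 565 (mod 7018), where 7018 = lcm(3509, 22).
gcd(7018, 473) = 11 and 11 | (345 − 565), so the pair is consistent; merging gives x ≡ 63727 (mod 301774), where 301774 = lcm(7018, 473).
The solution is unique modulo lcm(3509, 22, 473) = 301774.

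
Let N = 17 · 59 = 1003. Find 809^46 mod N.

127

Mod 17: 809 ≡ 10; by Fermat, exponent reduces to 46 mod 16 = 14; 10^14 ≡ 8 (mod 17).
Mod 59: 809 ≡ 42; 42^46 ≡ 9 (mod 59).
Combine by CRT: x ≡ 8 (mod 17), x ≡ 9 (mod 59) ⇒ x ≡ 127 (mod 1003).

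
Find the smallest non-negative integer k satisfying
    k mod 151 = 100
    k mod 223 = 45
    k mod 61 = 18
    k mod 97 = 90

31697265

Combine the congruences pairwise.
From k ≡ 100 (mod 151) write k = 100 + 151t. Substituting into k ≡ 45 (mod 223) gives 151t ≡ 168 (mod 223), and since 151⁻¹ ≡ 96 (mod 223), t ≡ 72. Hence k ≡ 100 + 151·72 = 10972 (mod 33673).
From k ≡ 10972 (mod 33673) write k = 10972 + 33673t. Substituting into k ≡ 18 (mod 61) gives 33673t ≡ 26 (mod 61), and since 1⁻¹ ≡ 1 (mod 61), t ≡ 26. Hence k ≡ 10972 + 33673·26 = 886470 (mod 2054053).
From k ≡ 886470 (mod 2054053) write k = 886470 + 2054053t. Substituting into k ≡ 90 (mod 97) gives 2054053t ≡ 6 (mod 97), and since 78⁻¹ ≡ 51 (mod 97), t ≡ 15. Hence k ≡ 886470 + 2054053·15 = 31697265 (mod 199243141).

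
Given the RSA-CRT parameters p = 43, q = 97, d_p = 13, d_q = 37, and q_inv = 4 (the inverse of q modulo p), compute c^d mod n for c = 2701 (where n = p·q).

1736

m₁ = c^(d_p) mod p: c ≡ 35 (mod 43), and 35^13 mod 43 = 16.
m₂ = c^(d_q) mod q: c ≡ 82 (mod 97), and 82^37 mod 97 = 87.
h = q_inv·(m₁ − m₂) mod p = 4·(16 − 87) mod 43 = 17.
m = m₂ + h·q = 87 + 17·97 = 1736.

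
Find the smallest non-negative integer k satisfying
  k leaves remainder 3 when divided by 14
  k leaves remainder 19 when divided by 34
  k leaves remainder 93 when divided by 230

gcd(14, 34) = 2 and 2 | (19 − 3), so the pair is consistent; merging gives k ≡ 87 (mod 238), where 238 = lcm(14, 34).
gcd(238, 230) = 2 and 2 | (93 − 87), so the pair is consistent; merging gives k ≡ 20793 (mod 27370), where 27370 = lcm(238, 230).
The solution is unique modulo lcm(14, 34, 230) = 27370.

20793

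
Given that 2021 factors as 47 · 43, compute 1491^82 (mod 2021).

353

Mod 47: 1491 ≡ 34; by Fermat, exponent reduces to 82 mod 46 = 36; 34^36 ≡ 24 (mod 47).
Mod 43: 1491 ≡ 29; by Fermat, exponent reduces to 82 mod 42 = 40; 29^40 ≡ 9 (mod 43).
Combine by CRT: x ≡ 24 (mod 47), x ≡ 9 (mod 43) ⇒ x ≡ 353 (mod 2021).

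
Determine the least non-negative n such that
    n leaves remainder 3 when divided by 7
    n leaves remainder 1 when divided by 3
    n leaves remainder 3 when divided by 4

31

From n ≡ 3 (mod 7) write n = 3 + 7t. Substituting into n ≡ 1 (mod 3) gives 7t ≡ 1 (mod 3), and since 1⁻¹ ≡ 1 (mod 3), t ≡ 1. Hence n ≡ 3 + 7·1 = 10 (mod 21).
From n ≡ 10 (mod 21) write n = 10 + 21t. Substituting into n ≡ 3 (mod 4) gives 21t ≡ 1 (mod 4), and since 1⁻¹ ≡ 1 (mod 4), t ≡ 1. Hence n ≡ 10 + 21·1 = 31 (mod 84).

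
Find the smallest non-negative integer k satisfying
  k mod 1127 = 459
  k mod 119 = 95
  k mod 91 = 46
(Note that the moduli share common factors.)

98508

gcd(1127, 119) = 7 and 7 | (95 − 459), so the pair is consistent; merging gives k ≡ 2713 (mod 19159), where 19159 = lcm(1127, 119).
gcd(19159, 91) = 7 and 7 | (46 − 2713), so the pair is consistent; merging gives k ≡ 98508 (mod 249067), where 249067 = lcm(19159, 91).
The solution is unique modulo lcm(1127, 119, 91) = 249067.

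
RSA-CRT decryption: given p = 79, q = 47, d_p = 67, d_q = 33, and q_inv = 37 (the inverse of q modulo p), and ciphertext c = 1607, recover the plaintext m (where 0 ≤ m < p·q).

1088

m₁ = c^(d_p) mod p: c ≡ 27 (mod 79), and 27^67 mod 79 = 61.
m₂ = c^(d_q) mod q: c ≡ 9 (mod 47), and 9^33 mod 47 = 7.
h = q_inv·(m₁ − m₂) mod p = 37·(61 − 7) mod 79 = 23.
m = m₂ + h·q = 7 + 23·47 = 1088.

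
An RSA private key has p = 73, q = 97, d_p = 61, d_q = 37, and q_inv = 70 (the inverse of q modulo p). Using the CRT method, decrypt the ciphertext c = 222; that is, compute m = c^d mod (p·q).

5478

m₁ = c^(d_p) mod p: c ≡ 3 (mod 73), and 3^61 mod 73 = 3.
m₂ = c^(d_q) mod q: c ≡ 28 (mod 97), and 28^37 mod 97 = 46.
h = q_inv·(m₁ − m₂) mod p = 70·(3 − 46) mod 73 = 56.
m = m₂ + h·q = 46 + 56·97 = 5478.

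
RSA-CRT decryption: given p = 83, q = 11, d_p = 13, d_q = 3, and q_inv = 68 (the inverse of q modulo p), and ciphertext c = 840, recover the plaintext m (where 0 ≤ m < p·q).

m₁ = c^(d_p) mod p: c ≡ 10 (mod 83), and 10^13 mod 83 = 70.
m₂ = c^(d_q) mod q: c ≡ 4 (mod 11), and 4^3 mod 11 = 9.
h = q_inv·(m₁ − m₂) mod p = 68·(70 − 9) mod 83 = 81.
m = m₂ + h·q = 9 + 81·11 = 900.

900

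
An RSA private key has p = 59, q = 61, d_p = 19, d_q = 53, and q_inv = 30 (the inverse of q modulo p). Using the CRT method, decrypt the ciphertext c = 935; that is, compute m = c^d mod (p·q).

m₁ = c^(d_p) mod p: c ≡ 50 (mod 59), and 50^19 mod 59 = 23.
m₂ = c^(d_q) mod q: c ≡ 20 (mod 61), and 20^53 mod 61 = 9.
h = q_inv·(m₁ − m₂) mod p = 30·(23 − 9) mod 59 = 7.
m = m₂ + h·q = 9 + 7·61 = 436.

436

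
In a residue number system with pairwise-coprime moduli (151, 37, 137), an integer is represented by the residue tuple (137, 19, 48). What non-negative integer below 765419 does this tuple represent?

Combine the congruences pairwise.
From x ≡ 137 (mod 151) write x = 137 + 151t. Substituting into x ≡ 19 (mod 37) gives 151t ≡ 30 (mod 37), and since 3⁻¹ ≡ 25 (mod 37), t ≡ 10. Hence x ≡ 137 + 151·10 = 1647 (mod 5587).
From x ≡ 1647 (mod 5587) write x = 1647 + 5587t. Substituting into x ≡ 48 (mod 137) gives 5587t ≡ 45 (mod 137), and since 107⁻¹ ≡ 105 (mod 137), t ≡ 67. Hence x ≡ 1647 + 5587·67 = 375976 (mod 765419).

375976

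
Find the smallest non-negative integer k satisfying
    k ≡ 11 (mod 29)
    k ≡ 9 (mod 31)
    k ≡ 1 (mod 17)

9929

Combine the congruences pairwise.
From k ≡ 11 (mod 29) write k = 11 + 29t. Substituting into k ≡ 9 (mod 31) gives 29t ≡ 29 (mod 31), and since 29⁻¹ ≡ 15 (mod 31), t ≡ 1. Hence k ≡ 11 + 29·1 = 40 (mod 899).
From k ≡ 40 (mod 899) write k = 40 + 899t. Substituting into k ≡ 1 (mod 17) gives 899t ≡ 12 (mod 17), and since 15⁻¹ ≡ 8 (mod 17), t ≡ 11. Hence k ≡ 40 + 899·11 = 9929 (mod 15283).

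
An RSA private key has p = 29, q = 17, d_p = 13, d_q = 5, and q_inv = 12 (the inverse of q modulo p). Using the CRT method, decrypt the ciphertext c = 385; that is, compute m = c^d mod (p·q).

m₁ = c^(d_p) mod p: c ≡ 8 (mod 29), and 8^13 mod 29 = 18.
m₂ = c^(d_q) mod q: c ≡ 11 (mod 17), and 11^5 mod 17 = 10.
h = q_inv·(m₁ − m₂) mod p = 12·(18 − 10) mod 29 = 9.
m = m₂ + h·q = 10 + 9·17 = 163.

163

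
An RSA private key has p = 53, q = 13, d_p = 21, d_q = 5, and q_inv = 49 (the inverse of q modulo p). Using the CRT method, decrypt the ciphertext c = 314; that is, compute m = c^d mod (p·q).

240

m₁ = c^(d_p) mod p: c ≡ 49 (mod 53), and 49^21 mod 53 = 28.
m₂ = c^(d_q) mod q: c ≡ 2 (mod 13), and 2^5 mod 13 = 6.
h = q_inv·(m₁ − m₂) mod p = 49·(28 − 6) mod 53 = 18.
m = m₂ + h·q = 6 + 18·13 = 240.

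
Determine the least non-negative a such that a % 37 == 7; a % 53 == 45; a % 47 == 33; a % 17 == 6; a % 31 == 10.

40690424

The moduli are pairwise coprime; N = 37·53·47·17·31 = 48572009.
N/37 = 1312757; 1312757 ≡ 34 (mod 37); 34·12 ≡ 1, so inverse 12.
N/53 = 916453; 916453 ≡ 30 (mod 53); 30·23 ≡ 1, so inverse 23.
N/47 = 1033447; 1033447 ≡ 11 (mod 47); 11·30 ≡ 1, so inverse 30.
N/17 = 2857177; 2857177 ≡ 4 (mod 17); 4·13 ≡ 1, so inverse 13.
N/31 = 1566839; 1566839 ≡ 6 (mod 31); 6·26 ≡ 1, so inverse 26.
a ≡ 7·1312757·12 + 45·916453·23 + 33·1033447·30 + 6·2857177·13 + 10·1566839·26 = 2712150919.
2712150919 mod 48572009 = 40690424.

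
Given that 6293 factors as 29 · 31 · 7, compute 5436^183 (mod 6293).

680

Mod 29: 5436 ≡ 13; by Fermat, exponent reduces to 183 mod 28 = 15; 13^15 ≡ 13 (mod 29).
Mod 31: 5436 ≡ 11; by Fermat, exponent reduces to 183 mod 30 = 3; 11^3 ≡ 29 (mod 31).
Mod 7: 5436 ≡ 4; by Fermat, exponent reduces to 183 mod 6 = 3; 4^3 ≡ 1 (mod 7).
Combine by CRT: x ≡ 13 (mod 29), x ≡ 29 (mod 31), x ≡ 1 (mod 7) ⇒ x ≡ 680 (mod 6293).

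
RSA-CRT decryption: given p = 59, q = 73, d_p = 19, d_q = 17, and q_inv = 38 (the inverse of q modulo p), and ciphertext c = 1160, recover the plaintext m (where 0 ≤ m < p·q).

2783

m₁ = c^(d_p) mod p: c ≡ 39 (mod 59), and 39^19 mod 59 = 10.
m₂ = c^(d_q) mod q: c ≡ 65 (mod 73), and 65^17 mod 73 = 9.
h = q_inv·(m₁ − m₂) mod p = 38·(10 − 9) mod 59 = 38.
m = m₂ + h·q = 9 + 38·73 = 2783.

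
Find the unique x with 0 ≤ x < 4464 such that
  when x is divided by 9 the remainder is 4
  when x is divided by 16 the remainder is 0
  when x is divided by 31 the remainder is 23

The moduli are pairwise coprime; N = 9·16·31 = 4464.
N/9 = 496; 496 ≡ 1 (mod 9), inverse 1.
N/16 = 279; 279 ≡ 7 (mod 16); 7·7 ≡ 1, so inverse 7.
N/31 = 144; 144 ≡ 20 (mod 31); 20·14 ≡ 1, so inverse 14.
x ≡ 4·496·1 + 0·279·7 + 23·144·14 = 48352.
48352 mod 4464 = 3712.

3712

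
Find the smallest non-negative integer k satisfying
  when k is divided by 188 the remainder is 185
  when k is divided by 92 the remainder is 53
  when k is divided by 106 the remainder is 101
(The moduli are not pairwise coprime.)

gcd(188, 92) = 4 and 4 | (53 − 185), so the pair is consistent; merging gives k ≡ 2629 (mod 4324), where 4324 = lcm(188, 92).
gcd(4324, 106) = 2 and 2 | (101 − 2629), so the pair is consistent; merging gives k ≡ 145321 (mod 229172), where 229172 = lcm(4324, 106).
The solution is unique modulo lcm(188, 92, 106) = 229172.

145321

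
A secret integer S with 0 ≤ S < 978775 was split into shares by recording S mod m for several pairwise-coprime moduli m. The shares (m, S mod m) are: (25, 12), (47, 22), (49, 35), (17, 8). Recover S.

399287

Combine the congruences pairwise.
From S ≡ 12 (mod 25) write S = 12 + 25t. Substituting into S ≡ 22 (mod 47) gives 25t ≡ 10 (mod 47), and since 25⁻¹ ≡ 32 (mod 47), t ≡ 38. Hence S ≡ 12 + 25·38 = 962 (mod 1175).
From S ≡ 962 (mod 1175) write S = 962 + 1175t. Substituting into S ≡ 35 (mod 49) gives 1175t ≡ 4 (mod 49), and since 48⁻¹ ≡ 48 (mod 49), t ≡ 45. Hence S ≡ 962 + 1175·45 = 53837 (mod 57575).
From S ≡ 53837 (mod 57575) write S = 53837 + 57575t. Substituting into S ≡ 8 (mod 17) gives 57575t ≡ 10 (mod 17), and since 13⁻¹ ≡ 4 (mod 17), t ≡ 6. Hence S ≡ 53837 + 57575·6 = 399287 (mod 978775).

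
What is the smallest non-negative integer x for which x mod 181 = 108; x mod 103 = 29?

From x ≡ 108 (mod 181) write x = 108 + 181t. Substituting into x ≡ 29 (mod 103) gives 181t ≡ 24 (mod 103), and since 78⁻¹ ≡ 70 (mod 103), t ≡ 32. Hence x ≡ 108 + 181·32 = 5900 (mod 18643).

5900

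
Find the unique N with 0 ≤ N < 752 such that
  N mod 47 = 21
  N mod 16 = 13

From N ≡ 21 (mod 47) write N = 21 + 47t. Substituting into N ≡ 13 (mod 16) gives 47t ≡ 8 (mod 16), and since 15⁻¹ ≡ 15 (mod 16), t ≡ 8. Hence N ≡ 21 + 47·8 = 397 (mod 752).

397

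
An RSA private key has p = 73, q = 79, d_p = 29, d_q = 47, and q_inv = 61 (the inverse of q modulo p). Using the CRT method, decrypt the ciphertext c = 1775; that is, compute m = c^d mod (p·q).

3041

m₁ = c^(d_p) mod p: c ≡ 23 (mod 73), and 23^29 mod 73 = 48.
m₂ = c^(d_q) mod q: c ≡ 37 (mod 79), and 37^47 mod 79 = 39.
h = q_inv·(m₁ − m₂) mod p = 61·(48 − 39) mod 73 = 38.
m = m₂ + h·q = 39 + 38·79 = 3041.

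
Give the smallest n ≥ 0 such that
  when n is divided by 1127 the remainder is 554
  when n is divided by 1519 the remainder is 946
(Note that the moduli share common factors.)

Combine the congruences pairwise.
gcd(1127, 1519) = 49 and 49 | (946 − 554), so the pair is consistent; merging gives n ≡ 34364 (mod 34937), where 34937 = lcm(1127, 1519).
The solution is unique modulo lcm(1127, 1519) = 34937.

34364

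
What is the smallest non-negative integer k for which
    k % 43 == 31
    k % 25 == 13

1063

Combine the congruences pairwise.
From k ≡ 31 (mod 43) write k = 31 + 43t. Substituting into k ≡ 13 (mod 25) gives 43t ≡ 7 (mod 25), and since 18⁻¹ ≡ 7 (mod 25), t ≡ 24. Hence k ≡ 31 + 43·24 = 1063 (mod 1075).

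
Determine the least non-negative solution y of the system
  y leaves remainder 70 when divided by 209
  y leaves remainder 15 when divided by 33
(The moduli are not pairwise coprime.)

Combine the congruences pairwise.
gcd(209, 33) = 11 and 11 | (15 − 70), so the pair is consistent; merging gives y ≡ 279 (mod 627), where 627 = lcm(209, 33).
The solution is unique modulo lcm(209, 33) = 627.

279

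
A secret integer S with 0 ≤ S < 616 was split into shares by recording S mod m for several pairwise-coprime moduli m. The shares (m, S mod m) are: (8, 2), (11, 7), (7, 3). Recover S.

458

The moduli are pairwise coprime; N = 8·11·7 = 616.
N/8 = 77; 77 ≡ 5 (mod 8); 5·5 ≡ 1, so inverse 5.
N/11 = 56; 56 ≡ 1 (mod 11), inverse 1.
N/7 = 88; 88 ≡ 4 (mod 7); 4·2 ≡ 1, so inverse 2.
S ≡ 2·77·5 + 7·56·1 + 3·88·2 = 1690.
1690 mod 616 = 458.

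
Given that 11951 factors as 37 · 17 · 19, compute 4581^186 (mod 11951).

8462

Mod 37: 4581 ≡ 30; by Fermat, exponent reduces to 186 mod 36 = 6; 30^6 ≡ 26 (mod 37).
Mod 17: 4581 ≡ 8; by Fermat, exponent reduces to 186 mod 16 = 10; 8^10 ≡ 13 (mod 17).
Mod 19: 4581 ≡ 2; by Fermat, exponent reduces to 186 mod 18 = 6; 2^6 ≡ 7 (mod 19).
Combine by CRT: x ≡ 26 (mod 37), x ≡ 13 (mod 17), x ≡ 7 (mod 19) ⇒ x ≡ 8462 (mod 11951).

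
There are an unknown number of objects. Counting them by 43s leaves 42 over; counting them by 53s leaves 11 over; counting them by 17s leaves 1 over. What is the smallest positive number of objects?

From N ≡ 42 (mod 43) write N = 42 + 43t. Substituting into N ≡ 11 (mod 53) gives 43t ≡ 22 (mod 53), and since 43⁻¹ ≡ 37 (mod 53), t ≡ 19. Hence N ≡ 42 + 43·19 = 859 (mod 2279).
From N ≡ 859 (mod 2279) write N = 859 + 2279t. Substituting into N ≡ 1 (mod 17) gives 2279t ≡ 9 (mod 17), and since 1⁻¹ ≡ 1 (mod 17), t ≡ 9. Hence N ≡ 859 + 2279·9 = 21370 (mod 38743).

21370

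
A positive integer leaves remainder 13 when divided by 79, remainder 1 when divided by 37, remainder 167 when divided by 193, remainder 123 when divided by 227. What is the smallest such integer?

115885666

The moduli are pairwise coprime; M = 79·37·193·227 = 128059553.
M/79 = 1621007; 1621007 ≡ 6 (mod 79); 6·66 ≡ 1, so inverse 66.
M/37 = 3461069; 3461069 ≡ 15 (mod 37); 15·5 ≡ 1, so inverse 5.
M/193 = 663521; 663521 ≡ 180 (mod 193); 180·89 ≡ 1, so inverse 89.
M/227 = 564139; 564139 ≡ 44 (mod 227); 44·129 ≡ 1, so inverse 129.
n ≡ 13·1621007·66 + 1·3461069·5 + 167·663521·89 + 123·564139·129 = 20221235487.
20221235487 mod 128059553 = 115885666.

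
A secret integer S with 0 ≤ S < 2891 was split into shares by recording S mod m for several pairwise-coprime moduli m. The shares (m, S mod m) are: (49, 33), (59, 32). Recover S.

327

Combine the congruences pairwise.
From S ≡ 33 (mod 49) write S = 33 + 49t. Substituting into S ≡ 32 (mod 59) gives 49t ≡ 58 (mod 59), and since 49⁻¹ ≡ 53 (mod 59), t ≡ 6. Hence S ≡ 33 + 49·6 = 327 (mod 2891).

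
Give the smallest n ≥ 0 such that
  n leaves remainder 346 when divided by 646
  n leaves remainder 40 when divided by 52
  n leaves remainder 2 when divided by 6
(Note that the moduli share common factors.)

gcd(646, 52) = 2 and 2 | (40 − 346), so the pair is consistent; merging gives n ≡ 3576 (mod 16796), where 16796 = lcm(646, 52).
gcd(16796, 6) = 2 and 2 | (2 − 3576), so the pair is consistent; merging gives n ≡ 20372 (mod 50388), where 50388 = lcm(16796, 6).
The solution is unique modulo lcm(646, 52, 6) = 50388.

20372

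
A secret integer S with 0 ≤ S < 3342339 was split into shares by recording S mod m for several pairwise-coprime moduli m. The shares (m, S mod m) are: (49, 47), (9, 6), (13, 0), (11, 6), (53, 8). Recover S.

From S ≡ 47 (mod 49) write S = 47 + 49t. Substituting into S ≡ 6 (mod 9) gives 49t ≡ 4 (mod 9), and since 4⁻¹ ≡ 7 (mod 9), t ≡ 1. Hence S ≡ 47 + 49·1 = 96 (mod 441).
From S ≡ 96 (mod 441) write S = 96 + 441t. Substituting into S ≡ 0 (mod 13) gives 441t ≡ 8 (mod 13), and since 12⁻¹ ≡ 12 (mod 13), t ≡ 5. Hence S ≡ 96 + 441·5 = 2301 (mod 5733).
From S ≡ 2301 (mod 5733) write S = 2301 + 5733t. Substituting into S ≡ 6 (mod 11) gives 5733t ≡ 4 (mod 11), and since 2⁻¹ ≡ 6 (mod 11), t ≡ 2. Hence S ≡ 2301 + 5733·2 = 13767 (mod 63063).
From S ≡ 13767 (mod 63063) write S = 13767 + 63063t. Substituting into S ≡ 8 (mod 53) gives 63063t ≡ 21 (mod 53), and since 46⁻¹ ≡ 15 (mod 53), t ≡ 50. Hence S ≡ 13767 + 63063·50 = 3166917 (mod 3342339).

3166917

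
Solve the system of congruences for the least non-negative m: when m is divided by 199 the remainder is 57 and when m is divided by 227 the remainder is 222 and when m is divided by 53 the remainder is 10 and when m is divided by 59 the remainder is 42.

The moduli are pairwise coprime; N = 199·227·53·59 = 141255971.
N/199 = 709829; 709829 ≡ 195 (mod 199); 195·149 ≡ 1, so inverse 149.
N/227 = 622273; 622273 ≡ 66 (mod 227); 66·86 ≡ 1, so inverse 86.
N/53 = 2665207; 2665207 ≡ 49 (mod 53); 49·13 ≡ 1, so inverse 13.
N/59 = 2394169; 2394169 ≡ 8 (mod 59); 8·37 ≡ 1, so inverse 37.
m ≡ 57·709829·149 + 222·622273·86 + 10·2665207·13 + 42·2394169·37 = 21976029349.
21976029349 mod 141255971 = 81353844.

81353844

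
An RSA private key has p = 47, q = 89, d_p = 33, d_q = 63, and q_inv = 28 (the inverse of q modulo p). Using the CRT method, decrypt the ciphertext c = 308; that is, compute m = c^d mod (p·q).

m₁ = c^(d_p) mod p: c ≡ 26 (mod 47), and 26^33 mod 47 = 20.
m₂ = c^(d_q) mod q: c ≡ 41 (mod 89), and 41^63 mod 89 = 27.
h = q_inv·(m₁ − m₂) mod p = 28·(20 − 27) mod 47 = 39.
m = m₂ + h·q = 27 + 39·89 = 3498.

3498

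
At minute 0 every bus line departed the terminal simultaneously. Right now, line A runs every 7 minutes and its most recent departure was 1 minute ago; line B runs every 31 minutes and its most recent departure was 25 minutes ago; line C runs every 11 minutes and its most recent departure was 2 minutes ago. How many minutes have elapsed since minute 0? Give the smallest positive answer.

From t ≡ 1 (mod 7) write t = 1 + 7s. Substituting into t ≡ 25 (mod 31) gives 7s ≡ 24 (mod 31), and since 7⁻¹ ≡ 9 (mod 31), s ≡ 30. Hence t ≡ 1 + 7·30 = 211 (mod 217).
From t ≡ 211 (mod 217) write t = 211 + 217s. Substituting into t ≡ 2 (mod 11) gives 217s ≡ 0 (mod 11), and since 8⁻¹ ≡ 7 (mod 11), s ≡ 0. Hence t ≡ 211 + 217·0 = 211 (mod 2387).

211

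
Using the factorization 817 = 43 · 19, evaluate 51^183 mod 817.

Mod 43: 51 ≡ 8; by Fermat, exponent reduces to 183 mod 42 = 15; 8^15 ≡ 8 (mod 43).
Mod 19: 51 ≡ 13; by Fermat, exponent reduces to 183 mod 18 = 3; 13^3 ≡ 12 (mod 19).
Combine by CRT: x ≡ 8 (mod 43), x ≡ 12 (mod 19) ⇒ x ≡ 696 (mod 817).

696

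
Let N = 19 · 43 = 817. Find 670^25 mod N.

Mod 19: 670 ≡ 5; by Fermat, exponent reduces to 25 mod 18 = 7; 5^7 ≡ 16 (mod 19).
Mod 43: 670 ≡ 25; 25^25 ≡ 13 (mod 43).
Combine by CRT: x ≡ 16 (mod 19), x ≡ 13 (mod 43) ⇒ x ≡ 529 (mod 817).

529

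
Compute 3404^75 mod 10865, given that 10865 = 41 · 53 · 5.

5454

Mod 41: 3404 ≡ 1; by Fermat, exponent reduces to 75 mod 40 = 35; 1^35 ≡ 1 (mod 41).
Mod 53: 3404 ≡ 12; by Fermat, exponent reduces to 75 mod 52 = 23; 12^23 ≡ 48 (mod 53).
Mod 5: 3404 ≡ 4; by Fermat, exponent reduces to 75 mod 4 = 3; 4^3 ≡ 4 (mod 5).
Combine by CRT: x ≡ 1 (mod 41), x ≡ 48 (mod 53), x ≡ 4 (mod 5) ⇒ x ≡ 5454 (mod 10865).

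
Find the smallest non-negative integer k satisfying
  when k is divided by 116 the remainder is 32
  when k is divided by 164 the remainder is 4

gcd(116, 164) = 4 and 4 | (4 − 32), so the pair is consistent; merging gives k ≡ 496 (mod 4756), where 4756 = lcm(116, 164).
The solution is unique modulo lcm(116, 164) = 4756.

496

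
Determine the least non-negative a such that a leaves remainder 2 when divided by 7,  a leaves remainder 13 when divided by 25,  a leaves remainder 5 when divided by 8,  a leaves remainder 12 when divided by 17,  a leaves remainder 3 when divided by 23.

Combine the congruences pairwise.
From a ≡ 2 (mod 7) write a = 2 + 7t. Substituting into a ≡ 13 (mod 25) gives 7t ≡ 11 (mod 25), and since 7⁻¹ ≡ 18 (mod 25), t ≡ 23. Hence a ≡ 2 + 7·23 = 163 (mod 175).
From a ≡ 163 (mod 175) write a = 163 + 175t. Substituting into a ≡ 5 (mod 8) gives 175t ≡ 2 (mod 8), and since 7⁻¹ ≡ 7 (mod 8), t ≡ 6. Hence a ≡ 163 + 175·6 = 1213 (mod 1400).
From a ≡ 1213 (mod 1400) write a = 1213 + 1400t. Substituting into a ≡ 12 (mod 17) gives 1400t ≡ 6 (mod 17), and since 6⁻¹ ≡ 3 (mod 17), t ≡ 1. Hence a ≡ 1213 + 1400·1 = 2613 (mod 23800).
From a ≡ 2613 (mod 23800) write a = 2613 + 23800t. Substituting into a ≡ 3 (mod 23) gives 23800t ≡ 12 (mod 23), and since 18⁻¹ ≡ 9 (mod 23), t ≡ 16. Hence a ≡ 2613 + 23800·16 = 383413 (mod 547400).

383413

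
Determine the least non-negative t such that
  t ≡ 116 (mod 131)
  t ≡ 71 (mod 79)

3784

Combine the congruences pairwise.
From t ≡ 116 (mod 131) write t = 116 + 131s. Substituting into t ≡ 71 (mod 79) gives 131s ≡ 34 (mod 79), and since 52⁻¹ ≡ 38 (mod 79), s ≡ 28. Hence t ≡ 116 + 131·28 = 3784 (mod 10349).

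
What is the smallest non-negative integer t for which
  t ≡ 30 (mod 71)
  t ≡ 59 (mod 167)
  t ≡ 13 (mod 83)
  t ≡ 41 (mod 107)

1517087

Combine the congruences pairwise.
From t ≡ 30 (mod 71) write t = 30 + 71s. Substituting into t ≡ 59 (mod 167) gives 71s ≡ 29 (mod 167), and since 71⁻¹ ≡ 40 (mod 167), s ≡ 158. Hence t ≡ 30 + 71·158 = 11248 (mod 11857).
From t ≡ 11248 (mod 11857) write t = 11248 + 11857s. Substituting into t ≡ 13 (mod 83) gives 11857s ≡ 53 (mod 83), and since 71⁻¹ ≡ 76 (mod 83), s ≡ 44. Hence t ≡ 11248 + 11857·44 = 532956 (mod 984131).
From t ≡ 532956 (mod 984131) write t = 532956 + 984131s. Substituting into t ≡ 41 (mod 107) gives 984131s ≡ 52 (mod 107), and since 52⁻¹ ≡ 35 (mod 107), s ≡ 1. Hence t ≡ 532956 + 984131·1 = 1517087 (mod 105302017).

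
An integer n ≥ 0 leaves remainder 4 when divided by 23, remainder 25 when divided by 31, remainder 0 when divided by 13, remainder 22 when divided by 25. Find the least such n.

33722

From n ≡ 4 (mod 23) write n = 4 + 23t. Substituting into n ≡ 25 (mod 31) gives 23t ≡ 21 (mod 31), and since 23⁻¹ ≡ 27 (mod 31), t ≡ 9. Hence n ≡ 4 + 23·9 = 211 (mod 713).
From n ≡ 211 (mod 713) write n = 211 + 713t. Substituting into n ≡ 0 (mod 13) gives 713t ≡ 10 (mod 13), and since 11⁻¹ ≡ 6 (mod 13), t ≡ 8. Hence n ≡ 211 + 713·8 = 5915 (mod 9269).
From n ≡ 5915 (mod 9269) write n = 5915 + 9269t. Substituting into n ≡ 22 (mod 25) gives 9269t ≡ 7 (mod 25), and since 19⁻¹ ≡ 4 (mod 25), t ≡ 3. Hence n ≡ 5915 + 9269·3 = 33722 (mod 231725).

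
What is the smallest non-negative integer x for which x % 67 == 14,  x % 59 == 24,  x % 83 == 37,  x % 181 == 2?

The moduli are pairwise coprime; N = 67·59·83·181 = 59385919.
N/67 = 886357; 886357 ≡ 14 (mod 67); 14·24 ≡ 1, so inverse 24.
N/59 = 1006541; 1006541 ≡ 1 (mod 59), inverse 1.
N/83 = 715493; 715493 ≡ 33 (mod 83); 33·78 ≡ 1, so inverse 78.
N/181 = 328099; 328099 ≡ 127 (mod 181); 127·124 ≡ 1, so inverse 124.
x ≡ 14·886357·24 + 24·1006541·1 + 37·715493·78 + 2·328099·124 = 2468254286.
2468254286 mod 59385919 = 33431607.

33431607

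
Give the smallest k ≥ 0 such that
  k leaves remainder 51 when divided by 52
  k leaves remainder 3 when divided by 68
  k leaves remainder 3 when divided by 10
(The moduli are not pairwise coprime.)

3743

gcd(52, 68) = 4 and 4 | (3 − 51), so the pair is consistent; merging gives k ≡ 207 (mod 884), where 884 = lcm(52, 68).
gcd(884, 10) = 2 and 2 | (3 − 207), so the pair is consistent; merging gives k ≡ 3743 (mod 4420), where 4420 = lcm(884, 10).
The solution is unique modulo lcm(52, 68, 10) = 4420.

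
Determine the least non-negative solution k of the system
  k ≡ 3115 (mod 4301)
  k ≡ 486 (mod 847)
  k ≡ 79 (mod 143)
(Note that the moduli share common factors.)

549342

gcd(4301, 847) = 11 and 11 | (486 − 3115), so the pair is consistent; merging gives k ≡ 218165 (mod 331177), where 331177 = lcm(4301, 847).
gcd(331177, 143) = 11 and 11 | (79 − 218165), so the pair is consistent; merging gives k ≡ 549342 (mod 4305301), where 4305301 = lcm(331177, 143).
The solution is unique modulo lcm(4301, 847, 143) = 4305301.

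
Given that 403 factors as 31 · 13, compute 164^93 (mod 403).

47

Mod 31: 164 ≡ 9; by Fermat, exponent reduces to 93 mod 30 = 3; 9^3 ≡ 16 (mod 31).
Mod 13: 164 ≡ 8; by Fermat, exponent reduces to 93 mod 12 = 9; 8^9 ≡ 8 (mod 13).
Combine by CRT: x ≡ 16 (mod 31), x ≡ 8 (mod 13) ⇒ x ≡ 47 (mod 403).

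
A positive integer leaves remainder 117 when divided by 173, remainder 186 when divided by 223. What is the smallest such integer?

From N ≡ 117 (mod 173) write N = 117 + 173t. Substituting into N ≡ 186 (mod 223) gives 173t ≡ 69 (mod 223), and since 173⁻¹ ≡ 165 (mod 223), t ≡ 12. Hence N ≡ 117 + 173·12 = 2193 (mod 38579).

2193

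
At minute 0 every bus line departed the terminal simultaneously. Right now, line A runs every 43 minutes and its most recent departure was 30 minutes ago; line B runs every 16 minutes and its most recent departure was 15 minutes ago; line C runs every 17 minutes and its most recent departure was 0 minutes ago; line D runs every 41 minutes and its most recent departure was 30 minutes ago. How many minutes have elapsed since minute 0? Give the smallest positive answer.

The moduli are pairwise coprime; N = 43·16·17·41 = 479536.
N/43 = 11152; 11152 ≡ 15 (mod 43); 15·23 ≡ 1, so inverse 23.
N/16 = 29971; 29971 ≡ 3 (mod 16); 3·11 ≡ 1, so inverse 11.
N/17 = 28208; 28208 ≡ 5 (mod 17); 5·7 ≡ 1, so inverse 7.
N/41 = 11696; 11696 ≡ 11 (mod 41); 11·15 ≡ 1, so inverse 15.
t ≡ 30·11152·23 + 15·29971·11 + 0·28208·7 + 30·11696·15 = 17903295.
17903295 mod 479536 = 160463.

160463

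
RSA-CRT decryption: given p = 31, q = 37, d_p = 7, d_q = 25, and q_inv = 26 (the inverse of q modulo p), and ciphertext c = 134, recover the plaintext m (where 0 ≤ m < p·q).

m₁ = c^(d_p) mod p: c ≡ 10 (mod 31), and 10^7 mod 31 = 20.
m₂ = c^(d_q) mod q: c ≡ 23 (mod 37), and 23^25 mod 37 = 23.
h = q_inv·(m₁ − m₂) mod p = 26·(20 − 23) mod 31 = 15.
m = m₂ + h·q = 23 + 15·37 = 578.

578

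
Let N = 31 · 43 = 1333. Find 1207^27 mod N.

Mod 31: 1207 ≡ 29; 29^27 ≡ 27 (mod 31).
Mod 43: 1207 ≡ 3; 3^27 ≡ 2 (mod 43).
Combine by CRT: x ≡ 27 (mod 31), x ≡ 2 (mod 43) ⇒ x ≡ 647 (mod 1333).

647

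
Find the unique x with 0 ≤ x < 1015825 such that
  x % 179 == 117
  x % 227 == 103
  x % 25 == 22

844997

From x ≡ 117 (mod 179) write x = 117 + 179t. Substituting into x ≡ 103 (mod 227) gives 179t ≡ 213 (mod 227), and since 179⁻¹ ≡ 52 (mod 227), t ≡ 180. Hence x ≡ 117 + 179·180 = 32337 (mod 40633).
From x ≡ 32337 (mod 40633) write x = 32337 + 40633t. Substituting into x ≡ 22 (mod 25) gives 40633t ≡ 10 (mod 25), and since 8⁻¹ ≡ 22 (mod 25), t ≡ 20. Hence x ≡ 32337 + 40633·20 = 844997 (mod 1015825).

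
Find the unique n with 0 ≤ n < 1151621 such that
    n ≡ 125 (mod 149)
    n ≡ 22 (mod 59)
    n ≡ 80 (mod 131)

107107

Combine the congruences pairwise.
From n ≡ 125 (mod 149) write n = 125 + 149t. Substituting into n ≡ 22 (mod 59) gives 149t ≡ 15 (mod 59), and since 31⁻¹ ≡ 40 (mod 59), t ≡ 10. Hence n ≡ 125 + 149·10 = 1615 (mod 8791).
From n ≡ 1615 (mod 8791) write n = 1615 + 8791t. Substituting into n ≡ 80 (mod 131) gives 8791t ≡ 37 (mod 131), and since 14⁻¹ ≡ 103 (mod 131), t ≡ 12. Hence n ≡ 1615 + 8791·12 = 107107 (mod 1151621).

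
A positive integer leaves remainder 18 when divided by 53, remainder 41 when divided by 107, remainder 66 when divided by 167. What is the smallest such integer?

689442

The moduli are pairwise coprime; N = 53·107·167 = 947057.
N/53 = 17869; 17869 ≡ 8 (mod 53); 8·20 ≡ 1, so inverse 20.
N/107 = 8851; 8851 ≡ 77 (mod 107); 77·82 ≡ 1, so inverse 82.
N/167 = 5671; 5671 ≡ 160 (mod 167); 160·143 ≡ 1, so inverse 143.
a ≡ 18·17869·20 + 41·8851·82 + 66·5671·143 = 89712800.
89712800 mod 947057 = 689442.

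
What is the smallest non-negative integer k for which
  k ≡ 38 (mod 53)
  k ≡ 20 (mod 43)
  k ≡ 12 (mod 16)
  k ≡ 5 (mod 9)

42332

Combine the congruences pairwise.
From k ≡ 38 (mod 53) write k = 38 + 53t. Substituting into k ≡ 20 (mod 43) gives 53t ≡ 25 (mod 43), and since 10⁻¹ ≡ 13 (mod 43), t ≡ 24. Hence k ≡ 38 + 53·24 = 1310 (mod 2279).
From k ≡ 1310 (mod 2279) write k = 1310 + 2279t. Substituting into k ≡ 12 (mod 16) gives 2279t ≡ 14 (mod 16), and since 7⁻¹ ≡ 7 (mod 16), t ≡ 2. Hence k ≡ 1310 + 2279·2 = 5868 (mod 36464).
From k ≡ 5868 (mod 36464) write k = 5868 + 36464t. Substituting into k ≡ 5 (mod 9) gives 36464t ≡ 5 (mod 9), and since 5⁻¹ ≡ 2 (mod 9), t ≡ 1. Hence k ≡ 5868 + 36464·1 = 42332 (mod 328176).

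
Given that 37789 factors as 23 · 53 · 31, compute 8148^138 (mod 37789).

Mod 23: 8148 ≡ 6; by Fermat, exponent reduces to 138 mod 22 = 6; 6^6 ≡ 12 (mod 23).
Mod 53: 8148 ≡ 39; by Fermat, exponent reduces to 138 mod 52 = 34; 39^34 ≡ 25 (mod 53).
Mod 31: 8148 ≡ 26; by Fermat, exponent reduces to 138 mod 30 = 18; 26^18 ≡ 1 (mod 31).
Combine by CRT: x ≡ 12 (mod 23), x ≡ 25 (mod 53), x ≡ 1 (mod 31) ⇒ x ≡ 13858 (mod 37789).

13858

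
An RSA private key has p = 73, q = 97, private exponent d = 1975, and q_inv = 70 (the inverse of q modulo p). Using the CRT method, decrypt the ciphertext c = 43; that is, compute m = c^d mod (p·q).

2110

d_p = d mod (p−1) = 1975 mod 72 = 31; d_q = d mod (q−1) = 55.
m₁ = c^(d_p) mod p: c ≡ 43 (mod 73), and 43^31 mod 73 = 66.
m₂ = c^(d_q) mod q: c ≡ 43 (mod 97), and 43^55 mod 97 = 73.
h = q_inv·(m₁ − m₂) mod p = 70·(66 − 73) mod 73 = 21.
m = m₂ + h·q = 73 + 21·97 = 2110.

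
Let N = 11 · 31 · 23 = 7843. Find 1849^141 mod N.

1244

Mod 11: 1849 ≡ 1; by Fermat, exponent reduces to 141 mod 10 = 1; 1^1 ≡ 1 (mod 11).
Mod 31: 1849 ≡ 20; by Fermat, exponent reduces to 141 mod 30 = 21; 20^21 ≡ 4 (mod 31).
Mod 23: 1849 ≡ 9; by Fermat, exponent reduces to 141 mod 22 = 9; 9^9 ≡ 2 (mod 23).
Combine by CRT: x ≡ 1 (mod 11), x ≡ 4 (mod 31), x ≡ 2 (mod 23) ⇒ x ≡ 1244 (mod 7843).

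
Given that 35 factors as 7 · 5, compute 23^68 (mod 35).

Mod 7: 23 ≡ 2; by Fermat, exponent reduces to 68 mod 6 = 2; 2^2 ≡ 4 (mod 7).
Mod 5: 23 ≡ 3; since 4 | 68, by Fermat 3^68 ≡ 1 (mod 5).
Combine by CRT: x ≡ 4 (mod 7), x ≡ 1 (mod 5) ⇒ x ≡ 11 (mod 35).

11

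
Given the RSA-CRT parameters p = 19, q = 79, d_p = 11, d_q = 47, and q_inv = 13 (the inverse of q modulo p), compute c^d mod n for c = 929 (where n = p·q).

897

m₁ = c^(d_p) mod p: c ≡ 17 (mod 19), and 17^11 mod 19 = 4.
m₂ = c^(d_q) mod q: c ≡ 60 (mod 79), and 60^47 mod 79 = 28.
h = q_inv·(m₁ − m₂) mod p = 13·(4 − 28) mod 19 = 11.
m = m₂ + h·q = 28 + 11·79 = 897.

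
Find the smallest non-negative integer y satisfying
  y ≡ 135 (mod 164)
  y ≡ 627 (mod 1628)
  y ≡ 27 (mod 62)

Combine the congruences pairwise.
gcd(164, 1628) = 4 and 4 | (627 − 135), so the pair is consistent; merging gives y ≡ 627 (mod 66748), where 66748 = lcm(164, 1628).
gcd(66748, 62) = 2 and 2 | (27 − 627), so the pair is consistent; merging gives y ≡ 267619 (mod 2069188), where 2069188 = lcm(66748, 62).
The solution is unique modulo lcm(164, 1628, 62) = 2069188.

267619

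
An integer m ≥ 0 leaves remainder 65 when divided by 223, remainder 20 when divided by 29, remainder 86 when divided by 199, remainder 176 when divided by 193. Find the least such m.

36028837

The moduli are pairwise coprime; N = 223·29·199·193 = 248378069.
N/223 = 1113803; 1113803 ≡ 141 (mod 223); 141·155 ≡ 1, so inverse 155.
N/29 = 8564761; 8564761 ≡ 17 (mod 29); 17·12 ≡ 1, so inverse 12.
N/199 = 1248131; 1248131 ≡ 3 (mod 199); 3·133 ≡ 1, so inverse 133.
N/193 = 1286933; 1286933 ≡ 9 (mod 193); 9·43 ≡ 1, so inverse 43.
m ≡ 65·1113803·155 + 20·8564761·12 + 86·1248131·133 + 176·1286933·43 = 37292739187.
37292739187 mod 248378069 = 36028837.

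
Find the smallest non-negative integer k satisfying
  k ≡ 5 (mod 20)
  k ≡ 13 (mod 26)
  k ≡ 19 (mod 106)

gcd(20, 26) = 2 and 2 | (13 − 5), so the pair is consistent; merging gives k ≡ 65 (mod 260), where 260 = lcm(20, 26).
gcd(260, 106) = 2 and 2 | (19 − 65), so the pair is consistent; merging gives k ≡ 10725 (mod 13780), where 13780 = lcm(260, 106).
The solution is unique modulo lcm(20, 26, 106) = 13780.

10725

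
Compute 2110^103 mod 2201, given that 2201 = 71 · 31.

1248

Mod 71: 2110 ≡ 51; by Fermat, exponent reduces to 103 mod 70 = 33; 51^33 ≡ 41 (mod 71).
Mod 31: 2110 ≡ 2; by Fermat, exponent reduces to 103 mod 30 = 13; 2^13 ≡ 8 (mod 31).
Combine by CRT: x ≡ 41 (mod 71), x ≡ 8 (mod 31) ⇒ x ≡ 1248 (mod 2201).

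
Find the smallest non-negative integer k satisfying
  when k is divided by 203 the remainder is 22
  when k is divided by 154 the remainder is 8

gcd(203, 154) = 7 and 7 | (8 − 22), so the pair is consistent; merging gives k ≡ 1240 (mod 4466), where 4466 = lcm(203, 154).
The solution is unique modulo lcm(203, 154) = 4466.

1240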